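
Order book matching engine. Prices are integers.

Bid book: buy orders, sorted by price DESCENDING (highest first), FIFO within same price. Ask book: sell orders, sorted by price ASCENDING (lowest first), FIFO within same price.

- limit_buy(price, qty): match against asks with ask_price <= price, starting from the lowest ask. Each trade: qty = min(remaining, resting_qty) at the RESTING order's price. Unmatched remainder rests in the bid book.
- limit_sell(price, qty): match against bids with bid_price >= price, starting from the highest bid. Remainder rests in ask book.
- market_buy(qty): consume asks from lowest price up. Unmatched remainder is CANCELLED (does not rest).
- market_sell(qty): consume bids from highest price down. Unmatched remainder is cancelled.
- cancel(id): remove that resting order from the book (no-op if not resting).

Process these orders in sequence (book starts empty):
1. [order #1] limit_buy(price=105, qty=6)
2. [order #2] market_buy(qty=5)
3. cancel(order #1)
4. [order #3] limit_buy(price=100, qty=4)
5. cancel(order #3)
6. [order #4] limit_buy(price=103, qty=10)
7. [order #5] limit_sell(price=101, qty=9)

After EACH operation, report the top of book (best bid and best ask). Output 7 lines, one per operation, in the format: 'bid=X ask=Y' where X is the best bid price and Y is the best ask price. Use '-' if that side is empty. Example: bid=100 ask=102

Answer: bid=105 ask=-
bid=105 ask=-
bid=- ask=-
bid=100 ask=-
bid=- ask=-
bid=103 ask=-
bid=103 ask=-

Derivation:
After op 1 [order #1] limit_buy(price=105, qty=6): fills=none; bids=[#1:6@105] asks=[-]
After op 2 [order #2] market_buy(qty=5): fills=none; bids=[#1:6@105] asks=[-]
After op 3 cancel(order #1): fills=none; bids=[-] asks=[-]
After op 4 [order #3] limit_buy(price=100, qty=4): fills=none; bids=[#3:4@100] asks=[-]
After op 5 cancel(order #3): fills=none; bids=[-] asks=[-]
After op 6 [order #4] limit_buy(price=103, qty=10): fills=none; bids=[#4:10@103] asks=[-]
After op 7 [order #5] limit_sell(price=101, qty=9): fills=#4x#5:9@103; bids=[#4:1@103] asks=[-]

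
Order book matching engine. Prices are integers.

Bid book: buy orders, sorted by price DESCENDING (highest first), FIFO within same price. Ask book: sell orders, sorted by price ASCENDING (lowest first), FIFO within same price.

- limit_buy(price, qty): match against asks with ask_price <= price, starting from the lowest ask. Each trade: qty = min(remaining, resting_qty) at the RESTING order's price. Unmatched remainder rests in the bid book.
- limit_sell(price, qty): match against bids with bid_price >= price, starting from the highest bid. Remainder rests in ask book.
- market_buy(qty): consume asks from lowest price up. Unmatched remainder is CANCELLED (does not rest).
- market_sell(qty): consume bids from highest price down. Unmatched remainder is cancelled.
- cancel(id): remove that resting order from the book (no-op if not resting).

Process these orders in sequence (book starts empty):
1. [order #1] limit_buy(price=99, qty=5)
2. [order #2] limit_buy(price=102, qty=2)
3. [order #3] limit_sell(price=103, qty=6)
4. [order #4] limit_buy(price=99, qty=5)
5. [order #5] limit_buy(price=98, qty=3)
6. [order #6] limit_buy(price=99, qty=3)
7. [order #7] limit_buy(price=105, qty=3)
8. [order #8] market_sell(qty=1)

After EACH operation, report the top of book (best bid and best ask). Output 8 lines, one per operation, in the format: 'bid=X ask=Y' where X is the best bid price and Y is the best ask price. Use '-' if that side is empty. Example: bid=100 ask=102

After op 1 [order #1] limit_buy(price=99, qty=5): fills=none; bids=[#1:5@99] asks=[-]
After op 2 [order #2] limit_buy(price=102, qty=2): fills=none; bids=[#2:2@102 #1:5@99] asks=[-]
After op 3 [order #3] limit_sell(price=103, qty=6): fills=none; bids=[#2:2@102 #1:5@99] asks=[#3:6@103]
After op 4 [order #4] limit_buy(price=99, qty=5): fills=none; bids=[#2:2@102 #1:5@99 #4:5@99] asks=[#3:6@103]
After op 5 [order #5] limit_buy(price=98, qty=3): fills=none; bids=[#2:2@102 #1:5@99 #4:5@99 #5:3@98] asks=[#3:6@103]
After op 6 [order #6] limit_buy(price=99, qty=3): fills=none; bids=[#2:2@102 #1:5@99 #4:5@99 #6:3@99 #5:3@98] asks=[#3:6@103]
After op 7 [order #7] limit_buy(price=105, qty=3): fills=#7x#3:3@103; bids=[#2:2@102 #1:5@99 #4:5@99 #6:3@99 #5:3@98] asks=[#3:3@103]
After op 8 [order #8] market_sell(qty=1): fills=#2x#8:1@102; bids=[#2:1@102 #1:5@99 #4:5@99 #6:3@99 #5:3@98] asks=[#3:3@103]

Answer: bid=99 ask=-
bid=102 ask=-
bid=102 ask=103
bid=102 ask=103
bid=102 ask=103
bid=102 ask=103
bid=102 ask=103
bid=102 ask=103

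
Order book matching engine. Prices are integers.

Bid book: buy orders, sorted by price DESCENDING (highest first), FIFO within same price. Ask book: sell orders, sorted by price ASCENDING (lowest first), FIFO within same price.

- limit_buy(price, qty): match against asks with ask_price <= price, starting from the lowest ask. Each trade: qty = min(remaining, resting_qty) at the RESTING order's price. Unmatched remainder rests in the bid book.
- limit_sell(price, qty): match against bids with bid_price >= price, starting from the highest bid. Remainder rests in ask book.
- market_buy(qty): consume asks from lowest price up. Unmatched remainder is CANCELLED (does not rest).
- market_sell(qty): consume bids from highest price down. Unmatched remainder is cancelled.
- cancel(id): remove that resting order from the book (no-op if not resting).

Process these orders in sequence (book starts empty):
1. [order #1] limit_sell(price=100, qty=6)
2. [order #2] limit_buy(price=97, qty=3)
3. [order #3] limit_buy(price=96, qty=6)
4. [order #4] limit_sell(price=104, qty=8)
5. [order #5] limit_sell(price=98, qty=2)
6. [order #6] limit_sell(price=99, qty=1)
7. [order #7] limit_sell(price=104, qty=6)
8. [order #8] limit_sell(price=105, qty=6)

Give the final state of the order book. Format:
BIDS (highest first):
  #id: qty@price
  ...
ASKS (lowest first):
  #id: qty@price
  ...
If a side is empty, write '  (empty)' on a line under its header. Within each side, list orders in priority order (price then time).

After op 1 [order #1] limit_sell(price=100, qty=6): fills=none; bids=[-] asks=[#1:6@100]
After op 2 [order #2] limit_buy(price=97, qty=3): fills=none; bids=[#2:3@97] asks=[#1:6@100]
After op 3 [order #3] limit_buy(price=96, qty=6): fills=none; bids=[#2:3@97 #3:6@96] asks=[#1:6@100]
After op 4 [order #4] limit_sell(price=104, qty=8): fills=none; bids=[#2:3@97 #3:6@96] asks=[#1:6@100 #4:8@104]
After op 5 [order #5] limit_sell(price=98, qty=2): fills=none; bids=[#2:3@97 #3:6@96] asks=[#5:2@98 #1:6@100 #4:8@104]
After op 6 [order #6] limit_sell(price=99, qty=1): fills=none; bids=[#2:3@97 #3:6@96] asks=[#5:2@98 #6:1@99 #1:6@100 #4:8@104]
After op 7 [order #7] limit_sell(price=104, qty=6): fills=none; bids=[#2:3@97 #3:6@96] asks=[#5:2@98 #6:1@99 #1:6@100 #4:8@104 #7:6@104]
After op 8 [order #8] limit_sell(price=105, qty=6): fills=none; bids=[#2:3@97 #3:6@96] asks=[#5:2@98 #6:1@99 #1:6@100 #4:8@104 #7:6@104 #8:6@105]

Answer: BIDS (highest first):
  #2: 3@97
  #3: 6@96
ASKS (lowest first):
  #5: 2@98
  #6: 1@99
  #1: 6@100
  #4: 8@104
  #7: 6@104
  #8: 6@105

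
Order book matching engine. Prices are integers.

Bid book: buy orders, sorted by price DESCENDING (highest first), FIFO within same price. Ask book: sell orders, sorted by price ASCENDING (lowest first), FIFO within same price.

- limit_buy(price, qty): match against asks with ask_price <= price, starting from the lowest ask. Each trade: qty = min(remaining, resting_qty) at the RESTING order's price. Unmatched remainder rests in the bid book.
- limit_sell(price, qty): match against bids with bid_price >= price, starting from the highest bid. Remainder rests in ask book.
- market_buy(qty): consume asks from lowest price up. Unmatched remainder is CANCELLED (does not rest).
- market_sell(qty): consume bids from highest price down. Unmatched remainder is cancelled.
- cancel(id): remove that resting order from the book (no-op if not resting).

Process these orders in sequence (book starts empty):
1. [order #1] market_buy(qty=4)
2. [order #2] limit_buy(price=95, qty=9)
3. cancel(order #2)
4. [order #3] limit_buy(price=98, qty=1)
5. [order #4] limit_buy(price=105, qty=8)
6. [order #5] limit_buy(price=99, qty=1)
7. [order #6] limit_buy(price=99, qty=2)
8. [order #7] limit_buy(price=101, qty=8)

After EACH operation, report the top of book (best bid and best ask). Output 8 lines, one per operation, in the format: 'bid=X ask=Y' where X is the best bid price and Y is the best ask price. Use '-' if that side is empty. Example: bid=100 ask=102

After op 1 [order #1] market_buy(qty=4): fills=none; bids=[-] asks=[-]
After op 2 [order #2] limit_buy(price=95, qty=9): fills=none; bids=[#2:9@95] asks=[-]
After op 3 cancel(order #2): fills=none; bids=[-] asks=[-]
After op 4 [order #3] limit_buy(price=98, qty=1): fills=none; bids=[#3:1@98] asks=[-]
After op 5 [order #4] limit_buy(price=105, qty=8): fills=none; bids=[#4:8@105 #3:1@98] asks=[-]
After op 6 [order #5] limit_buy(price=99, qty=1): fills=none; bids=[#4:8@105 #5:1@99 #3:1@98] asks=[-]
After op 7 [order #6] limit_buy(price=99, qty=2): fills=none; bids=[#4:8@105 #5:1@99 #6:2@99 #3:1@98] asks=[-]
After op 8 [order #7] limit_buy(price=101, qty=8): fills=none; bids=[#4:8@105 #7:8@101 #5:1@99 #6:2@99 #3:1@98] asks=[-]

Answer: bid=- ask=-
bid=95 ask=-
bid=- ask=-
bid=98 ask=-
bid=105 ask=-
bid=105 ask=-
bid=105 ask=-
bid=105 ask=-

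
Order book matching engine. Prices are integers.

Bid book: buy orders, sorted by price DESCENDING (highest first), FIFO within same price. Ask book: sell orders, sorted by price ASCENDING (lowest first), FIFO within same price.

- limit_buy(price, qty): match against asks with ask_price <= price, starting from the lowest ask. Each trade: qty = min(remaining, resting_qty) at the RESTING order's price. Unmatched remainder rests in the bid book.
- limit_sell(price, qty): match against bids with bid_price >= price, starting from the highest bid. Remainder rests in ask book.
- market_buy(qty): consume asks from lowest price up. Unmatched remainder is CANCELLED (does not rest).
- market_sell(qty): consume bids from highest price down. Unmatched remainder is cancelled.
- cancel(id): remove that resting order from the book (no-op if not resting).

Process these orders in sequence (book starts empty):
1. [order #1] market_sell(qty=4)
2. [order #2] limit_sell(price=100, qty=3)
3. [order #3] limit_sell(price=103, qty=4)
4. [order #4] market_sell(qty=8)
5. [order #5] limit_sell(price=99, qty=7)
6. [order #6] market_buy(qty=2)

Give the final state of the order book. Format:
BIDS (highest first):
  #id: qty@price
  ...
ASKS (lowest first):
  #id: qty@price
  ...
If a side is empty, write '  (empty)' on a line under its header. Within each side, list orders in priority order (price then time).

After op 1 [order #1] market_sell(qty=4): fills=none; bids=[-] asks=[-]
After op 2 [order #2] limit_sell(price=100, qty=3): fills=none; bids=[-] asks=[#2:3@100]
After op 3 [order #3] limit_sell(price=103, qty=4): fills=none; bids=[-] asks=[#2:3@100 #3:4@103]
After op 4 [order #4] market_sell(qty=8): fills=none; bids=[-] asks=[#2:3@100 #3:4@103]
After op 5 [order #5] limit_sell(price=99, qty=7): fills=none; bids=[-] asks=[#5:7@99 #2:3@100 #3:4@103]
After op 6 [order #6] market_buy(qty=2): fills=#6x#5:2@99; bids=[-] asks=[#5:5@99 #2:3@100 #3:4@103]

Answer: BIDS (highest first):
  (empty)
ASKS (lowest first):
  #5: 5@99
  #2: 3@100
  #3: 4@103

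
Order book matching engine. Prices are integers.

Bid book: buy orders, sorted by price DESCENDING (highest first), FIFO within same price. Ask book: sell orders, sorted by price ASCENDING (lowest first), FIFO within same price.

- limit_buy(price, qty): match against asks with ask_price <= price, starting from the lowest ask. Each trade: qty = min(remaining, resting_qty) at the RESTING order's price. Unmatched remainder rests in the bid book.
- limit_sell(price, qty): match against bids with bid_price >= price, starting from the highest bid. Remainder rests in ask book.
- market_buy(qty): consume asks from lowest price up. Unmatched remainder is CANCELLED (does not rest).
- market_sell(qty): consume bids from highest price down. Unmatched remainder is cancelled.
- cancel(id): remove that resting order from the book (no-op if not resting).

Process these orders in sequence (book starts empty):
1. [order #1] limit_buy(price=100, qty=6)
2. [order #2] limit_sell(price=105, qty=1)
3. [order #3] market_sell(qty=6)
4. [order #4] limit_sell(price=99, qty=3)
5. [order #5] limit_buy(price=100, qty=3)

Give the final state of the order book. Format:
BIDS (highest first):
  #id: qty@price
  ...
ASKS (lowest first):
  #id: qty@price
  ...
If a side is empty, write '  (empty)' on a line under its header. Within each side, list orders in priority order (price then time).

Answer: BIDS (highest first):
  (empty)
ASKS (lowest first):
  #2: 1@105

Derivation:
After op 1 [order #1] limit_buy(price=100, qty=6): fills=none; bids=[#1:6@100] asks=[-]
After op 2 [order #2] limit_sell(price=105, qty=1): fills=none; bids=[#1:6@100] asks=[#2:1@105]
After op 3 [order #3] market_sell(qty=6): fills=#1x#3:6@100; bids=[-] asks=[#2:1@105]
After op 4 [order #4] limit_sell(price=99, qty=3): fills=none; bids=[-] asks=[#4:3@99 #2:1@105]
After op 5 [order #5] limit_buy(price=100, qty=3): fills=#5x#4:3@99; bids=[-] asks=[#2:1@105]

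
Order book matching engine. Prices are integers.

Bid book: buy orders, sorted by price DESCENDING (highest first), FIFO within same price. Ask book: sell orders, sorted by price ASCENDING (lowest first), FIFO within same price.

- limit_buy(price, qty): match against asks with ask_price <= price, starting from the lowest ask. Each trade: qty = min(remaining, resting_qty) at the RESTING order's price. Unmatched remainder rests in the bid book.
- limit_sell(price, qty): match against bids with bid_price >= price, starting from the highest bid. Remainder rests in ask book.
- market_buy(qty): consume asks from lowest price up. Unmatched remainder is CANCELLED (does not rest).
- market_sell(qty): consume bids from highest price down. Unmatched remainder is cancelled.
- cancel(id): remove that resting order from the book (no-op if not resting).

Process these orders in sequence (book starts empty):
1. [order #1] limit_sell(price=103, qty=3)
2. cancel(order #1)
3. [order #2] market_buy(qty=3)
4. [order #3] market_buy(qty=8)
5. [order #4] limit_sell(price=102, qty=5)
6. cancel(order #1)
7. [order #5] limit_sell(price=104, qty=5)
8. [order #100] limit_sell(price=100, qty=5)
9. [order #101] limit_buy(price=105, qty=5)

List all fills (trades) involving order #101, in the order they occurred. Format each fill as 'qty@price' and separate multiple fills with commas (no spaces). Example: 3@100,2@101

After op 1 [order #1] limit_sell(price=103, qty=3): fills=none; bids=[-] asks=[#1:3@103]
After op 2 cancel(order #1): fills=none; bids=[-] asks=[-]
After op 3 [order #2] market_buy(qty=3): fills=none; bids=[-] asks=[-]
After op 4 [order #3] market_buy(qty=8): fills=none; bids=[-] asks=[-]
After op 5 [order #4] limit_sell(price=102, qty=5): fills=none; bids=[-] asks=[#4:5@102]
After op 6 cancel(order #1): fills=none; bids=[-] asks=[#4:5@102]
After op 7 [order #5] limit_sell(price=104, qty=5): fills=none; bids=[-] asks=[#4:5@102 #5:5@104]
After op 8 [order #100] limit_sell(price=100, qty=5): fills=none; bids=[-] asks=[#100:5@100 #4:5@102 #5:5@104]
After op 9 [order #101] limit_buy(price=105, qty=5): fills=#101x#100:5@100; bids=[-] asks=[#4:5@102 #5:5@104]

Answer: 5@100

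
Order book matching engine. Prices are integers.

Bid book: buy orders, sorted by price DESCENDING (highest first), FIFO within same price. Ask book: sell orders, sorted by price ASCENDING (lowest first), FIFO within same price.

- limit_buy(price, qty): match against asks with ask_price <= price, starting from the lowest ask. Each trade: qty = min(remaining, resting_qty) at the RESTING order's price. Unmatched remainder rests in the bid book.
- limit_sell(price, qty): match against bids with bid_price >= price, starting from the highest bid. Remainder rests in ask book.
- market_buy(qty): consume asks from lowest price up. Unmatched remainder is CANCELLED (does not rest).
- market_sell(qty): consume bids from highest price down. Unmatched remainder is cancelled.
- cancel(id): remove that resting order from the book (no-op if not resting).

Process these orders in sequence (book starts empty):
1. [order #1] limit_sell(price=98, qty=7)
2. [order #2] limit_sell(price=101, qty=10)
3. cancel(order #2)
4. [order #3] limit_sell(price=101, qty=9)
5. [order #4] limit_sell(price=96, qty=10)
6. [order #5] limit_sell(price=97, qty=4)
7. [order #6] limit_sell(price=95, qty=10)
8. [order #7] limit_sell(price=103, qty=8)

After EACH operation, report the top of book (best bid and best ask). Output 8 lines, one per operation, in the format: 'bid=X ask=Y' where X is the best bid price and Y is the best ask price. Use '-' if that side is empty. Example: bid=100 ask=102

Answer: bid=- ask=98
bid=- ask=98
bid=- ask=98
bid=- ask=98
bid=- ask=96
bid=- ask=96
bid=- ask=95
bid=- ask=95

Derivation:
After op 1 [order #1] limit_sell(price=98, qty=7): fills=none; bids=[-] asks=[#1:7@98]
After op 2 [order #2] limit_sell(price=101, qty=10): fills=none; bids=[-] asks=[#1:7@98 #2:10@101]
After op 3 cancel(order #2): fills=none; bids=[-] asks=[#1:7@98]
After op 4 [order #3] limit_sell(price=101, qty=9): fills=none; bids=[-] asks=[#1:7@98 #3:9@101]
After op 5 [order #4] limit_sell(price=96, qty=10): fills=none; bids=[-] asks=[#4:10@96 #1:7@98 #3:9@101]
After op 6 [order #5] limit_sell(price=97, qty=4): fills=none; bids=[-] asks=[#4:10@96 #5:4@97 #1:7@98 #3:9@101]
After op 7 [order #6] limit_sell(price=95, qty=10): fills=none; bids=[-] asks=[#6:10@95 #4:10@96 #5:4@97 #1:7@98 #3:9@101]
After op 8 [order #7] limit_sell(price=103, qty=8): fills=none; bids=[-] asks=[#6:10@95 #4:10@96 #5:4@97 #1:7@98 #3:9@101 #7:8@103]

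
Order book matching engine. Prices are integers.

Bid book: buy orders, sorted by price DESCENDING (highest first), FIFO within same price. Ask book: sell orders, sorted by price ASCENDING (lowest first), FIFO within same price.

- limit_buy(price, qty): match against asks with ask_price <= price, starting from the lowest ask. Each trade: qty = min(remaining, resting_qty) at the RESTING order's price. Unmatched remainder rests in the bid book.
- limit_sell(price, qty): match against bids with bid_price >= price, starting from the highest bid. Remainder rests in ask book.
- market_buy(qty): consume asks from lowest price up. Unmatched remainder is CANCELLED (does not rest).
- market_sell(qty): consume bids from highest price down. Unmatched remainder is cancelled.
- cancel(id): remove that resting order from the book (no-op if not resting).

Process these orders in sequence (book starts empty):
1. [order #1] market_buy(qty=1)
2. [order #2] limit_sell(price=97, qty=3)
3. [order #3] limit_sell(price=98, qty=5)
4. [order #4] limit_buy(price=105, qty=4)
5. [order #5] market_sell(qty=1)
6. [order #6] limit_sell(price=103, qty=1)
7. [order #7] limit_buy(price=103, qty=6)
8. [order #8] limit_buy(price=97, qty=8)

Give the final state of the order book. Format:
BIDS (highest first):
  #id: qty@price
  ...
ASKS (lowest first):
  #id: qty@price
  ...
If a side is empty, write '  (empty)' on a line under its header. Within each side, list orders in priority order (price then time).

Answer: BIDS (highest first):
  #7: 1@103
  #8: 8@97
ASKS (lowest first):
  (empty)

Derivation:
After op 1 [order #1] market_buy(qty=1): fills=none; bids=[-] asks=[-]
After op 2 [order #2] limit_sell(price=97, qty=3): fills=none; bids=[-] asks=[#2:3@97]
After op 3 [order #3] limit_sell(price=98, qty=5): fills=none; bids=[-] asks=[#2:3@97 #3:5@98]
After op 4 [order #4] limit_buy(price=105, qty=4): fills=#4x#2:3@97 #4x#3:1@98; bids=[-] asks=[#3:4@98]
After op 5 [order #5] market_sell(qty=1): fills=none; bids=[-] asks=[#3:4@98]
After op 6 [order #6] limit_sell(price=103, qty=1): fills=none; bids=[-] asks=[#3:4@98 #6:1@103]
After op 7 [order #7] limit_buy(price=103, qty=6): fills=#7x#3:4@98 #7x#6:1@103; bids=[#7:1@103] asks=[-]
After op 8 [order #8] limit_buy(price=97, qty=8): fills=none; bids=[#7:1@103 #8:8@97] asks=[-]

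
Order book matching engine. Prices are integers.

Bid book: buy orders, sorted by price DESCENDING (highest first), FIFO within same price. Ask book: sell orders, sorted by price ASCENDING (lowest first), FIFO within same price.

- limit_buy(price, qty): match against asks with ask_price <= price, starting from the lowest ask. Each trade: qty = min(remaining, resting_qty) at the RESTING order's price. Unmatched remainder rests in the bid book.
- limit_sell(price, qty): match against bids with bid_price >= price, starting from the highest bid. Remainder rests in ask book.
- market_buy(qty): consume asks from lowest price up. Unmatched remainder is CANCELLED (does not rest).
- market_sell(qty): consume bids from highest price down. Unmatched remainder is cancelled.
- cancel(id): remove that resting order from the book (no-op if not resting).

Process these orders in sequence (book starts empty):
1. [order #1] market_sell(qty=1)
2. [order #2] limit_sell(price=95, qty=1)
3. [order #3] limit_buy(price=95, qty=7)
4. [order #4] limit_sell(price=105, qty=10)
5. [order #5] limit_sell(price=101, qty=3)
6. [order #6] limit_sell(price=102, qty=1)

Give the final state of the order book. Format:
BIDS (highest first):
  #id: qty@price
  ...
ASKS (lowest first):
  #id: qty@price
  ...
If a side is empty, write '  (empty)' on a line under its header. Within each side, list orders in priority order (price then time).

After op 1 [order #1] market_sell(qty=1): fills=none; bids=[-] asks=[-]
After op 2 [order #2] limit_sell(price=95, qty=1): fills=none; bids=[-] asks=[#2:1@95]
After op 3 [order #3] limit_buy(price=95, qty=7): fills=#3x#2:1@95; bids=[#3:6@95] asks=[-]
After op 4 [order #4] limit_sell(price=105, qty=10): fills=none; bids=[#3:6@95] asks=[#4:10@105]
After op 5 [order #5] limit_sell(price=101, qty=3): fills=none; bids=[#3:6@95] asks=[#5:3@101 #4:10@105]
After op 6 [order #6] limit_sell(price=102, qty=1): fills=none; bids=[#3:6@95] asks=[#5:3@101 #6:1@102 #4:10@105]

Answer: BIDS (highest first):
  #3: 6@95
ASKS (lowest first):
  #5: 3@101
  #6: 1@102
  #4: 10@105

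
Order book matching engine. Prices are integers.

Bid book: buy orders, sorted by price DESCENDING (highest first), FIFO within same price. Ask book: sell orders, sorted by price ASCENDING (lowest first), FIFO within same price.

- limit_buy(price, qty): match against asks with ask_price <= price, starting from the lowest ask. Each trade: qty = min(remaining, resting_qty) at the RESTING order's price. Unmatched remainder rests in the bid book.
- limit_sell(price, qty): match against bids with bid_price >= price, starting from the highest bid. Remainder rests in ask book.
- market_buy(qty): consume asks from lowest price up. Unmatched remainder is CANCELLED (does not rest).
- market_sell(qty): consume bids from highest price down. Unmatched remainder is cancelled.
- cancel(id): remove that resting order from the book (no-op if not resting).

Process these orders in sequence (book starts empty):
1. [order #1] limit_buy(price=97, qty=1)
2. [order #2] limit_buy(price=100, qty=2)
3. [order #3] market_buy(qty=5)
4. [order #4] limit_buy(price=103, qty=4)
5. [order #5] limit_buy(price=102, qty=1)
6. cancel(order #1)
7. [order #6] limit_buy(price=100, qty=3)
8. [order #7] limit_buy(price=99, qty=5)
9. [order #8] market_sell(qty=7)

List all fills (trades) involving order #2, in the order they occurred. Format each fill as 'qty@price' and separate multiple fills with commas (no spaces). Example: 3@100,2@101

After op 1 [order #1] limit_buy(price=97, qty=1): fills=none; bids=[#1:1@97] asks=[-]
After op 2 [order #2] limit_buy(price=100, qty=2): fills=none; bids=[#2:2@100 #1:1@97] asks=[-]
After op 3 [order #3] market_buy(qty=5): fills=none; bids=[#2:2@100 #1:1@97] asks=[-]
After op 4 [order #4] limit_buy(price=103, qty=4): fills=none; bids=[#4:4@103 #2:2@100 #1:1@97] asks=[-]
After op 5 [order #5] limit_buy(price=102, qty=1): fills=none; bids=[#4:4@103 #5:1@102 #2:2@100 #1:1@97] asks=[-]
After op 6 cancel(order #1): fills=none; bids=[#4:4@103 #5:1@102 #2:2@100] asks=[-]
After op 7 [order #6] limit_buy(price=100, qty=3): fills=none; bids=[#4:4@103 #5:1@102 #2:2@100 #6:3@100] asks=[-]
After op 8 [order #7] limit_buy(price=99, qty=5): fills=none; bids=[#4:4@103 #5:1@102 #2:2@100 #6:3@100 #7:5@99] asks=[-]
After op 9 [order #8] market_sell(qty=7): fills=#4x#8:4@103 #5x#8:1@102 #2x#8:2@100; bids=[#6:3@100 #7:5@99] asks=[-]

Answer: 2@100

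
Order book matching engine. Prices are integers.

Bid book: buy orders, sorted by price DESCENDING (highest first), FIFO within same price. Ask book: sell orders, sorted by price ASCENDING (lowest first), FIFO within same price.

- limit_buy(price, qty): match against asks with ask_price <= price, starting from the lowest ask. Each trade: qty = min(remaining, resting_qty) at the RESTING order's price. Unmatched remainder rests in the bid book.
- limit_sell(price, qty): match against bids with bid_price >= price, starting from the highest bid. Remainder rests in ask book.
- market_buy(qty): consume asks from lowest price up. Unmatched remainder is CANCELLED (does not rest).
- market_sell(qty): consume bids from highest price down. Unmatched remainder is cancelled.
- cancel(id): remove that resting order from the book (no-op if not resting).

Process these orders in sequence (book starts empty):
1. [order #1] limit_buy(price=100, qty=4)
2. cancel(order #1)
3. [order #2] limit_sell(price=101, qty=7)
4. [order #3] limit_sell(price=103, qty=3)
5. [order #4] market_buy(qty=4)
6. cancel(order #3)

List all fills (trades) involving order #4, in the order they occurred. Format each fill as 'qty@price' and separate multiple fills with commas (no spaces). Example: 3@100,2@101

After op 1 [order #1] limit_buy(price=100, qty=4): fills=none; bids=[#1:4@100] asks=[-]
After op 2 cancel(order #1): fills=none; bids=[-] asks=[-]
After op 3 [order #2] limit_sell(price=101, qty=7): fills=none; bids=[-] asks=[#2:7@101]
After op 4 [order #3] limit_sell(price=103, qty=3): fills=none; bids=[-] asks=[#2:7@101 #3:3@103]
After op 5 [order #4] market_buy(qty=4): fills=#4x#2:4@101; bids=[-] asks=[#2:3@101 #3:3@103]
After op 6 cancel(order #3): fills=none; bids=[-] asks=[#2:3@101]

Answer: 4@101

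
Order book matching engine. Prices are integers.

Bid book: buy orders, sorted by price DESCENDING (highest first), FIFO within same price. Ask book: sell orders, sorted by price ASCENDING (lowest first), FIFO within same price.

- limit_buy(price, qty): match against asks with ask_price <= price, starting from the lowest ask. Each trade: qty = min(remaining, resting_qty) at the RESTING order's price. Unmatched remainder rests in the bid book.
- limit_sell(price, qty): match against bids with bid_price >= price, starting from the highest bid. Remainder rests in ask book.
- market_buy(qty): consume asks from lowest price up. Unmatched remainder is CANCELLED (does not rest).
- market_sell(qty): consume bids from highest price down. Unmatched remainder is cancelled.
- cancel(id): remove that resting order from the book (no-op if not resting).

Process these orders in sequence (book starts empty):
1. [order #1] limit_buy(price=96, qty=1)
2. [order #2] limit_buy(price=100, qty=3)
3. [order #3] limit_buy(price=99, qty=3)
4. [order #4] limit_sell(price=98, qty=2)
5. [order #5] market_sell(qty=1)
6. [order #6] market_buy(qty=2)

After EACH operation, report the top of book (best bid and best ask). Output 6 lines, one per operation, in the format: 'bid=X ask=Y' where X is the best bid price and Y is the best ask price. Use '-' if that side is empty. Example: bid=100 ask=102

Answer: bid=96 ask=-
bid=100 ask=-
bid=100 ask=-
bid=100 ask=-
bid=99 ask=-
bid=99 ask=-

Derivation:
After op 1 [order #1] limit_buy(price=96, qty=1): fills=none; bids=[#1:1@96] asks=[-]
After op 2 [order #2] limit_buy(price=100, qty=3): fills=none; bids=[#2:3@100 #1:1@96] asks=[-]
After op 3 [order #3] limit_buy(price=99, qty=3): fills=none; bids=[#2:3@100 #3:3@99 #1:1@96] asks=[-]
After op 4 [order #4] limit_sell(price=98, qty=2): fills=#2x#4:2@100; bids=[#2:1@100 #3:3@99 #1:1@96] asks=[-]
After op 5 [order #5] market_sell(qty=1): fills=#2x#5:1@100; bids=[#3:3@99 #1:1@96] asks=[-]
After op 6 [order #6] market_buy(qty=2): fills=none; bids=[#3:3@99 #1:1@96] asks=[-]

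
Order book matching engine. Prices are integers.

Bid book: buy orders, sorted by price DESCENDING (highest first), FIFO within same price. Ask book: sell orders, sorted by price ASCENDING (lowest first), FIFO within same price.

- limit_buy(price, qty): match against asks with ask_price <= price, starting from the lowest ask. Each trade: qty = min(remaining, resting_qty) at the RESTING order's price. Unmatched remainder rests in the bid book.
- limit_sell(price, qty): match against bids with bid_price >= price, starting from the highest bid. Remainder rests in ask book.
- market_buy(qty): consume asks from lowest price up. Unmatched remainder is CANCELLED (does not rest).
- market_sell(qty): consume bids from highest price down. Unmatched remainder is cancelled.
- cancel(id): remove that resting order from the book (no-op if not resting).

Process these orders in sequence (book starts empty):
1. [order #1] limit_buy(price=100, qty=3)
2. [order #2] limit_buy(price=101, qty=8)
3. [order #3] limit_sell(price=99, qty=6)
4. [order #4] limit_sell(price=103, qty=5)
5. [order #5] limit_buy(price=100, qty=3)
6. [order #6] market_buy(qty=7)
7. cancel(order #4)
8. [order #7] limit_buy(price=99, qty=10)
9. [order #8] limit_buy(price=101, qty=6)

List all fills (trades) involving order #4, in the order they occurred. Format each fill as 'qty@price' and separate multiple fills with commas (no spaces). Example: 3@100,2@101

Answer: 5@103

Derivation:
After op 1 [order #1] limit_buy(price=100, qty=3): fills=none; bids=[#1:3@100] asks=[-]
After op 2 [order #2] limit_buy(price=101, qty=8): fills=none; bids=[#2:8@101 #1:3@100] asks=[-]
After op 3 [order #3] limit_sell(price=99, qty=6): fills=#2x#3:6@101; bids=[#2:2@101 #1:3@100] asks=[-]
After op 4 [order #4] limit_sell(price=103, qty=5): fills=none; bids=[#2:2@101 #1:3@100] asks=[#4:5@103]
After op 5 [order #5] limit_buy(price=100, qty=3): fills=none; bids=[#2:2@101 #1:3@100 #5:3@100] asks=[#4:5@103]
After op 6 [order #6] market_buy(qty=7): fills=#6x#4:5@103; bids=[#2:2@101 #1:3@100 #5:3@100] asks=[-]
After op 7 cancel(order #4): fills=none; bids=[#2:2@101 #1:3@100 #5:3@100] asks=[-]
After op 8 [order #7] limit_buy(price=99, qty=10): fills=none; bids=[#2:2@101 #1:3@100 #5:3@100 #7:10@99] asks=[-]
After op 9 [order #8] limit_buy(price=101, qty=6): fills=none; bids=[#2:2@101 #8:6@101 #1:3@100 #5:3@100 #7:10@99] asks=[-]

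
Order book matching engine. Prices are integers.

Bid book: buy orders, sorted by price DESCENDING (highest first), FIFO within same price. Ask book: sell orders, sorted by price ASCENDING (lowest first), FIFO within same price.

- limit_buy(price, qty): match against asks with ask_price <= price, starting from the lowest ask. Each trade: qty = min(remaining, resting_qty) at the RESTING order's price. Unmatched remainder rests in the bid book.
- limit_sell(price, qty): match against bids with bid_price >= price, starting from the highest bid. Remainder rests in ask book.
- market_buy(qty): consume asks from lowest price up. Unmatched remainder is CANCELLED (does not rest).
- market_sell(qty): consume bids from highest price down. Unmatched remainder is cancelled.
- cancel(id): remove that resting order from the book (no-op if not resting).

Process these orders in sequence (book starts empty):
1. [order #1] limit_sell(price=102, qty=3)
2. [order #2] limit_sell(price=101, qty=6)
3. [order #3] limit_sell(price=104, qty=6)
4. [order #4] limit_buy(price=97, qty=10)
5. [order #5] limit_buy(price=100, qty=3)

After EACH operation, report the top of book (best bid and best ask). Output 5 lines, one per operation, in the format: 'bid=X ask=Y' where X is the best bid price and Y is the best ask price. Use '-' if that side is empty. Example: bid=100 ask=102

Answer: bid=- ask=102
bid=- ask=101
bid=- ask=101
bid=97 ask=101
bid=100 ask=101

Derivation:
After op 1 [order #1] limit_sell(price=102, qty=3): fills=none; bids=[-] asks=[#1:3@102]
After op 2 [order #2] limit_sell(price=101, qty=6): fills=none; bids=[-] asks=[#2:6@101 #1:3@102]
After op 3 [order #3] limit_sell(price=104, qty=6): fills=none; bids=[-] asks=[#2:6@101 #1:3@102 #3:6@104]
After op 4 [order #4] limit_buy(price=97, qty=10): fills=none; bids=[#4:10@97] asks=[#2:6@101 #1:3@102 #3:6@104]
After op 5 [order #5] limit_buy(price=100, qty=3): fills=none; bids=[#5:3@100 #4:10@97] asks=[#2:6@101 #1:3@102 #3:6@104]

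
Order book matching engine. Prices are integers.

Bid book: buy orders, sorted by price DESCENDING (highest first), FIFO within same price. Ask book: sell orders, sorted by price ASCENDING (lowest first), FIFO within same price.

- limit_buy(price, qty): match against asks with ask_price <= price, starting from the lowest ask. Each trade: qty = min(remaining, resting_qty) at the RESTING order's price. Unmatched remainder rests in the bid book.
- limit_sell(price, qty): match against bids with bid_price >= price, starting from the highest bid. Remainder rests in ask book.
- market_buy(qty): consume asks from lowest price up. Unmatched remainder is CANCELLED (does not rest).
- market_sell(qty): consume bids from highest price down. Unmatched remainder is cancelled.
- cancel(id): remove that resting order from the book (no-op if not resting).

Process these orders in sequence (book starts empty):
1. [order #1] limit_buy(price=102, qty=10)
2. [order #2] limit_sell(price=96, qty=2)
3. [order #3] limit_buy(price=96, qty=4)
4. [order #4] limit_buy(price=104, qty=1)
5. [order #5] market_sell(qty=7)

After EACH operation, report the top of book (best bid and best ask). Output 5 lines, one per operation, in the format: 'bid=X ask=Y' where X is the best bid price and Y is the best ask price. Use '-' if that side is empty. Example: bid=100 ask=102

After op 1 [order #1] limit_buy(price=102, qty=10): fills=none; bids=[#1:10@102] asks=[-]
After op 2 [order #2] limit_sell(price=96, qty=2): fills=#1x#2:2@102; bids=[#1:8@102] asks=[-]
After op 3 [order #3] limit_buy(price=96, qty=4): fills=none; bids=[#1:8@102 #3:4@96] asks=[-]
After op 4 [order #4] limit_buy(price=104, qty=1): fills=none; bids=[#4:1@104 #1:8@102 #3:4@96] asks=[-]
After op 5 [order #5] market_sell(qty=7): fills=#4x#5:1@104 #1x#5:6@102; bids=[#1:2@102 #3:4@96] asks=[-]

Answer: bid=102 ask=-
bid=102 ask=-
bid=102 ask=-
bid=104 ask=-
bid=102 ask=-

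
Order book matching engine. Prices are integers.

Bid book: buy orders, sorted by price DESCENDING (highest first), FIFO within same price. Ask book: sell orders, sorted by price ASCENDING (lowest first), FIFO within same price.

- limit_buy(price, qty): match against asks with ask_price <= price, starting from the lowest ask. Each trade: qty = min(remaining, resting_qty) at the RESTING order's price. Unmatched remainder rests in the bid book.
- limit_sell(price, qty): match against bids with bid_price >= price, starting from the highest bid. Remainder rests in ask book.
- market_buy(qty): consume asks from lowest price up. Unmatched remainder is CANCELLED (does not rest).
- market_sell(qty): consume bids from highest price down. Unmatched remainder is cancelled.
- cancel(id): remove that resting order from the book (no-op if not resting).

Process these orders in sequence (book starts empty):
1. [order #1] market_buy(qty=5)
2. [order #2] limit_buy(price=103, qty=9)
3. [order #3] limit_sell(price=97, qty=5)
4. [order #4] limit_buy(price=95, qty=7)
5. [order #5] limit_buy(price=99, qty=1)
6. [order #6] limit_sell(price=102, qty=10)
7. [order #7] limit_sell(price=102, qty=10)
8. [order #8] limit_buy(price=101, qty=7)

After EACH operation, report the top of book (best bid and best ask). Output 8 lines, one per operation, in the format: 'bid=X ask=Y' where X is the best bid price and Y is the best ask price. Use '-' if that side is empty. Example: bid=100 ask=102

After op 1 [order #1] market_buy(qty=5): fills=none; bids=[-] asks=[-]
After op 2 [order #2] limit_buy(price=103, qty=9): fills=none; bids=[#2:9@103] asks=[-]
After op 3 [order #3] limit_sell(price=97, qty=5): fills=#2x#3:5@103; bids=[#2:4@103] asks=[-]
After op 4 [order #4] limit_buy(price=95, qty=7): fills=none; bids=[#2:4@103 #4:7@95] asks=[-]
After op 5 [order #5] limit_buy(price=99, qty=1): fills=none; bids=[#2:4@103 #5:1@99 #4:7@95] asks=[-]
After op 6 [order #6] limit_sell(price=102, qty=10): fills=#2x#6:4@103; bids=[#5:1@99 #4:7@95] asks=[#6:6@102]
After op 7 [order #7] limit_sell(price=102, qty=10): fills=none; bids=[#5:1@99 #4:7@95] asks=[#6:6@102 #7:10@102]
After op 8 [order #8] limit_buy(price=101, qty=7): fills=none; bids=[#8:7@101 #5:1@99 #4:7@95] asks=[#6:6@102 #7:10@102]

Answer: bid=- ask=-
bid=103 ask=-
bid=103 ask=-
bid=103 ask=-
bid=103 ask=-
bid=99 ask=102
bid=99 ask=102
bid=101 ask=102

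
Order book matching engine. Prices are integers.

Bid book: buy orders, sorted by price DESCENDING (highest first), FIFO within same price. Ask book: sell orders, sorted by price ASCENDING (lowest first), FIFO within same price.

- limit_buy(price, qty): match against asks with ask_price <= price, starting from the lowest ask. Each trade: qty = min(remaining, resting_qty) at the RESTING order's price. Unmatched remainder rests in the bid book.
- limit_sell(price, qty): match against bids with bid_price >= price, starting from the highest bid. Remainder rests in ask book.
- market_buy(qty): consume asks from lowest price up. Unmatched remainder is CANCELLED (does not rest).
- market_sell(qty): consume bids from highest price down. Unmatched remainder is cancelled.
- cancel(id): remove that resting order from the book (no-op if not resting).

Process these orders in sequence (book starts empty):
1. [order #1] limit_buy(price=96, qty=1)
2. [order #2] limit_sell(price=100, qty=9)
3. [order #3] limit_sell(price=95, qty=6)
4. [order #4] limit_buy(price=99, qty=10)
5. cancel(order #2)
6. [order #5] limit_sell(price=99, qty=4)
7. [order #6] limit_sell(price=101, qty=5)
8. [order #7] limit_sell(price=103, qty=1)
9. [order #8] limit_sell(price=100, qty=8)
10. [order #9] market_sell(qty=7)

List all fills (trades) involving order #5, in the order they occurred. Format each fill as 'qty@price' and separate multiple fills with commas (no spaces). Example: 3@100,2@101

Answer: 4@99

Derivation:
After op 1 [order #1] limit_buy(price=96, qty=1): fills=none; bids=[#1:1@96] asks=[-]
After op 2 [order #2] limit_sell(price=100, qty=9): fills=none; bids=[#1:1@96] asks=[#2:9@100]
After op 3 [order #3] limit_sell(price=95, qty=6): fills=#1x#3:1@96; bids=[-] asks=[#3:5@95 #2:9@100]
After op 4 [order #4] limit_buy(price=99, qty=10): fills=#4x#3:5@95; bids=[#4:5@99] asks=[#2:9@100]
After op 5 cancel(order #2): fills=none; bids=[#4:5@99] asks=[-]
After op 6 [order #5] limit_sell(price=99, qty=4): fills=#4x#5:4@99; bids=[#4:1@99] asks=[-]
After op 7 [order #6] limit_sell(price=101, qty=5): fills=none; bids=[#4:1@99] asks=[#6:5@101]
After op 8 [order #7] limit_sell(price=103, qty=1): fills=none; bids=[#4:1@99] asks=[#6:5@101 #7:1@103]
After op 9 [order #8] limit_sell(price=100, qty=8): fills=none; bids=[#4:1@99] asks=[#8:8@100 #6:5@101 #7:1@103]
After op 10 [order #9] market_sell(qty=7): fills=#4x#9:1@99; bids=[-] asks=[#8:8@100 #6:5@101 #7:1@103]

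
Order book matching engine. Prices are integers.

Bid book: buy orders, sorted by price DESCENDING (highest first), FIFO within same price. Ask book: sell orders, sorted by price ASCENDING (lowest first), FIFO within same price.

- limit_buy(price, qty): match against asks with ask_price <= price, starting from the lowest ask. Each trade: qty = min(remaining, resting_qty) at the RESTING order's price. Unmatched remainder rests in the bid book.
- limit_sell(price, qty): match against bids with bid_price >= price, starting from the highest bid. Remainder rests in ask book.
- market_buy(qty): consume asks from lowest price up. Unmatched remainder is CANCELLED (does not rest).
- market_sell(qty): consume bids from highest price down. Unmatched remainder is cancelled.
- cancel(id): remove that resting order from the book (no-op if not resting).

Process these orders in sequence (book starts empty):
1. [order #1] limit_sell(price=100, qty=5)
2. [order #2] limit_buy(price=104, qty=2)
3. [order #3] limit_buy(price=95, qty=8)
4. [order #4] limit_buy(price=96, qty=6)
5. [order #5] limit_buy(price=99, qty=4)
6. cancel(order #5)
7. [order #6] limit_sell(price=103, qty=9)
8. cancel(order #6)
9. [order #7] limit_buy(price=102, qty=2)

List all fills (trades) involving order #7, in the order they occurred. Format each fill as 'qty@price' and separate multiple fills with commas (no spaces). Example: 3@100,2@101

After op 1 [order #1] limit_sell(price=100, qty=5): fills=none; bids=[-] asks=[#1:5@100]
After op 2 [order #2] limit_buy(price=104, qty=2): fills=#2x#1:2@100; bids=[-] asks=[#1:3@100]
After op 3 [order #3] limit_buy(price=95, qty=8): fills=none; bids=[#3:8@95] asks=[#1:3@100]
After op 4 [order #4] limit_buy(price=96, qty=6): fills=none; bids=[#4:6@96 #3:8@95] asks=[#1:3@100]
After op 5 [order #5] limit_buy(price=99, qty=4): fills=none; bids=[#5:4@99 #4:6@96 #3:8@95] asks=[#1:3@100]
After op 6 cancel(order #5): fills=none; bids=[#4:6@96 #3:8@95] asks=[#1:3@100]
After op 7 [order #6] limit_sell(price=103, qty=9): fills=none; bids=[#4:6@96 #3:8@95] asks=[#1:3@100 #6:9@103]
After op 8 cancel(order #6): fills=none; bids=[#4:6@96 #3:8@95] asks=[#1:3@100]
After op 9 [order #7] limit_buy(price=102, qty=2): fills=#7x#1:2@100; bids=[#4:6@96 #3:8@95] asks=[#1:1@100]

Answer: 2@100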